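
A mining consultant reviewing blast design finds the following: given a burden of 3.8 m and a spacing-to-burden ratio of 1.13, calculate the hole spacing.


Spacing = burden * ratio
= 3.8 * 1.13
= 4.294 m

4.294 m


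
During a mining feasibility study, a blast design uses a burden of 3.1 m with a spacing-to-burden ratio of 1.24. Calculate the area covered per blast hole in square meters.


11.9164 m^2

First, find the spacing:
Spacing = burden * ratio = 3.1 * 1.24
= 3.844 m
Then, calculate the area:
Area = burden * spacing = 3.1 * 3.844
= 11.9164 m^2


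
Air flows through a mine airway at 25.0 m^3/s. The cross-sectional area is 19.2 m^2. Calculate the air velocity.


1.3021 m/s

Velocity = flow rate / cross-sectional area
= 25.0 / 19.2
= 1.3021 m/s


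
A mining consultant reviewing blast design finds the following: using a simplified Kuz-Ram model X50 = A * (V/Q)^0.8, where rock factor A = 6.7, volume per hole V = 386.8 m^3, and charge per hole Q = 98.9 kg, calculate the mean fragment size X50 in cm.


19.9483 cm

Compute V/Q:
V/Q = 386.8 / 98.9 = 3.911021234
Raise to the power 0.8:
(V/Q)^0.8 = 3.911021234^0.8 = 2.977365413
Multiply by A:
X50 = 6.7 * 2.977365413
= 19.9483 cm


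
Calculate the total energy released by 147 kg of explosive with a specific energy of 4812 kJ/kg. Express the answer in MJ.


707.364 MJ

Energy = mass * specific_energy / 1000
= 147 * 4812 / 1000
= 707364 / 1000
= 707.364 MJ


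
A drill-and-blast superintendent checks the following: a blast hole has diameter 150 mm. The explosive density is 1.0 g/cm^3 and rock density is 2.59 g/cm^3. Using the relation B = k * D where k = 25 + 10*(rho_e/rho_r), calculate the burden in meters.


First, compute k:
rho_e / rho_r = 1.0 / 2.59 = 0.3861003861
k = 25 + 10 * 0.3861003861 = 28.86100386
Then, compute burden:
B = k * D / 1000 = 28.86100386 * 150 / 1000
= 4329.150579 / 1000
= 4.3292 m

4.3292 m


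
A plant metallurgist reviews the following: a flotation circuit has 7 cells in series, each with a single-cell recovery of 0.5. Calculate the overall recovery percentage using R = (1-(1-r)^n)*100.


Complement of single-cell recovery:
1 - r = 1 - 0.5 = 0.5
Raise to power n:
(1 - r)^7 = 0.5^7 = 0.0078125
Overall recovery:
R = (1 - 0.0078125) * 100
= 99.2188%

99.2188%


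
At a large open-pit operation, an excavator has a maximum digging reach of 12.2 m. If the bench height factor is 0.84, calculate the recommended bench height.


10.248 m

Bench height = reach * factor
= 12.2 * 0.84
= 10.248 m


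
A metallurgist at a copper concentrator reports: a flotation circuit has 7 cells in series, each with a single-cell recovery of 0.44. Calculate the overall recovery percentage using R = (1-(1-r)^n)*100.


Complement of single-cell recovery:
1 - r = 1 - 0.44 = 0.56
Raise to power n:
(1 - r)^7 = 0.56^7 = 0.0172709485
Overall recovery:
R = (1 - 0.0172709485) * 100
= 98.2729%

98.2729%


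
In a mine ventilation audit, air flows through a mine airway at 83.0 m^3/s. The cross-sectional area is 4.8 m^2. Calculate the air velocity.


Velocity = flow rate / cross-sectional area
= 83.0 / 4.8
= 17.2917 m/s

17.2917 m/s


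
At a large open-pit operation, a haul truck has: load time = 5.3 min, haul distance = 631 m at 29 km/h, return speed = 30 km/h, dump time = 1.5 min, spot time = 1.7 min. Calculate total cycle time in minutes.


Convert haul speed to m/min: 29 * 1000/60 = 483.3333333 m/min
Haul time = 631 / 483.3333333 = 1.305517241 min
Convert return speed to m/min: 30 * 1000/60 = 500 m/min
Return time = 631 / 500 = 1.262 min
Total cycle time:
= 5.3 + 1.305517241 + 1.5 + 1.262 + 1.7
= 11.0675 min

11.0675 min


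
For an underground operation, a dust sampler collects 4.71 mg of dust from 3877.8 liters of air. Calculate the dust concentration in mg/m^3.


1.2146 mg/m^3

Convert liters to m^3: 1 m^3 = 1000 L
Concentration = mass / volume * 1000
= 4.71 / 3877.8 * 1000
= 0.00121460622 * 1000
= 1.2146 mg/m^3


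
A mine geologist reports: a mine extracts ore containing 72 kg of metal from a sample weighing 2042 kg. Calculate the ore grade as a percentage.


3.526%

Ore grade = (metal mass / ore mass) * 100
= (72 / 2042) * 100
= 0.03525954946 * 100
= 3.526%


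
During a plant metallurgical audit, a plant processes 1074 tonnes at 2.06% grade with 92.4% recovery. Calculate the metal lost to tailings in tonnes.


1.6815 tonnes

Total metal in feed:
= 1074 * 2.06 / 100 = 22.1244 tonnes
Metal recovered:
= 22.1244 * 92.4 / 100 = 20.4429456 tonnes
Metal lost to tailings:
= 22.1244 - 20.4429456
= 1.6815 tonnes


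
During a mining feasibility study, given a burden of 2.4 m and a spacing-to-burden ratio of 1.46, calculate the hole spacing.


Spacing = burden * ratio
= 2.4 * 1.46
= 3.504 m

3.504 m


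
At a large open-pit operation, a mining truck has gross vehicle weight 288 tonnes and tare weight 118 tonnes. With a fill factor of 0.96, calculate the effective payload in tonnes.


Maximum payload = gross - tare
= 288 - 118 = 170 tonnes
Effective payload = max payload * fill factor
= 170 * 0.96
= 163.2 tonnes

163.2 tonnes


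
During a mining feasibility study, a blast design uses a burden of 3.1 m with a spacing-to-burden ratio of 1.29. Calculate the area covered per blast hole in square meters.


First, find the spacing:
Spacing = burden * ratio = 3.1 * 1.29
= 3.999 m
Then, calculate the area:
Area = burden * spacing = 3.1 * 3.999
= 12.3969 m^2

12.3969 m^2


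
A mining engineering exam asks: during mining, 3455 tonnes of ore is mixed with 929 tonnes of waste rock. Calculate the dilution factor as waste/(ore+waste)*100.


21.1907%

Total material = ore + waste
= 3455 + 929 = 4384 tonnes
Dilution = waste / total * 100
= 929 / 4384 * 100
= 0.2119069343 * 100
= 21.1907%


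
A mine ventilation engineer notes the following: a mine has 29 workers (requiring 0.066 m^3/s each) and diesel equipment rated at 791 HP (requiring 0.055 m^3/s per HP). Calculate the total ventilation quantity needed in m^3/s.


45.419 m^3/s

Airflow for workers:
Q_people = 29 * 0.066 = 1.914 m^3/s
Airflow for diesel equipment:
Q_diesel = 791 * 0.055 = 43.505 m^3/s
Total ventilation:
Q_total = 1.914 + 43.505
= 45.419 m^3/s


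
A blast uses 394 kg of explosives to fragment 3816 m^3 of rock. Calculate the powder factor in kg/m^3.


Powder factor = explosive mass / rock volume
= 394 / 3816
= 0.1032 kg/m^3

0.1032 kg/m^3


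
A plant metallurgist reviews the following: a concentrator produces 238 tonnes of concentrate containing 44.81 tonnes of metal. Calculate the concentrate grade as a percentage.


18.8277%

Grade = (metal in concentrate / concentrate mass) * 100
= (44.81 / 238) * 100
= 0.1882773109 * 100
= 18.8277%


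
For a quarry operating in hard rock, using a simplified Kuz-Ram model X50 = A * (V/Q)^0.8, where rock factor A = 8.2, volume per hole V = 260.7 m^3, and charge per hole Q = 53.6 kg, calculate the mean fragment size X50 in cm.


Compute V/Q:
V/Q = 260.7 / 53.6 = 4.86380597
Raise to the power 0.8:
(V/Q)^0.8 = 4.86380597^0.8 = 3.544712308
Multiply by A:
X50 = 8.2 * 3.544712308
= 29.0666 cm

29.0666 cm


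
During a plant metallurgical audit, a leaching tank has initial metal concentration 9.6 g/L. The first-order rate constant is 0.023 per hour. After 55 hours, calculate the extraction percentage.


71.7761%

Compute the exponent:
-k * t = -0.023 * 55 = -1.265
Remaining concentration:
C = 9.6 * exp(-1.265)
= 9.6 * 0.2822392961
= 2.709497243 g/L
Extracted = 9.6 - 2.709497243 = 6.890502757 g/L
Extraction % = 6.890502757 / 9.6 * 100
= 71.7761%


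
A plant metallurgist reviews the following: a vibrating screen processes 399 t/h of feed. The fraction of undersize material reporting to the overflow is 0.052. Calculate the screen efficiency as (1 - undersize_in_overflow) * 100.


Screen efficiency = (1 - fraction of undersize in overflow) * 100
= (1 - 0.052) * 100
= 0.948 * 100
= 94.8%

94.8%


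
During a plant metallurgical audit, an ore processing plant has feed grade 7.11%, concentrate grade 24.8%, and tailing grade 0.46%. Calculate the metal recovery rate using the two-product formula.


95.2979%

Using the two-product formula:
R = 100 * c * (f - t) / (f * (c - t))
Numerator = 100 * 24.8 * (7.11 - 0.46)
= 100 * 24.8 * 6.65
= 16492.0
Denominator = 7.11 * (24.8 - 0.46)
= 7.11 * 24.34
= 173.0574
R = 16492.0 / 173.0574
= 95.2979%


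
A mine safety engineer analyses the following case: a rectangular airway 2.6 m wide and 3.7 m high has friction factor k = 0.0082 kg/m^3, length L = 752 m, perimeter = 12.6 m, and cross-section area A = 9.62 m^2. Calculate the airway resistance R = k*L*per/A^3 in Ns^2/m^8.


Compute the numerator:
k * L * per = 0.0082 * 752 * 12.6
= 77.69664
Compute the denominator:
A^3 = 9.62^3 = 890.277128
Resistance:
R = 77.69664 / 890.277128
= 0.0873 Ns^2/m^8

0.0873 Ns^2/m^8


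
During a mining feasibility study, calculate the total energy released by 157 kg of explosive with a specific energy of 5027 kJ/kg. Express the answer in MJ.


789.239 MJ

Energy = mass * specific_energy / 1000
= 157 * 5027 / 1000
= 789239 / 1000
= 789.239 MJ


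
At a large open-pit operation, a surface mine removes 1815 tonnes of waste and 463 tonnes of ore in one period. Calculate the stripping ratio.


Stripping ratio = waste tonnage / ore tonnage
= 1815 / 463
= 3.9201

3.9201


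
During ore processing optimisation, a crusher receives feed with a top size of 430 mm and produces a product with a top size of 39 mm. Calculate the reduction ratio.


11.0256

Reduction ratio = feed size / product size
= 430 / 39
= 11.0256


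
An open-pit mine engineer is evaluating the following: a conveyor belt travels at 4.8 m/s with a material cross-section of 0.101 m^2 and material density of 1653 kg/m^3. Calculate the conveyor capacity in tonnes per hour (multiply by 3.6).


2884.9478 t/h

Volumetric flow = speed * area
= 4.8 * 0.101 = 0.4848 m^3/s
Mass flow = volumetric * density
= 0.4848 * 1653 = 801.3744 kg/s
Convert to t/h: multiply by 3.6
Capacity = 801.3744 * 3.6
= 2884.9478 t/h


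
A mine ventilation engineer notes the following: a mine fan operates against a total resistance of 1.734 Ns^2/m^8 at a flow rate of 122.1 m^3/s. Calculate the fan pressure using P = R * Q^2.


Compute Q^2:
Q^2 = 122.1^2 = 14908.41
Compute pressure:
P = R * Q^2 = 1.734 * 14908.41
= 25851.1829 Pa

25851.1829 Pa


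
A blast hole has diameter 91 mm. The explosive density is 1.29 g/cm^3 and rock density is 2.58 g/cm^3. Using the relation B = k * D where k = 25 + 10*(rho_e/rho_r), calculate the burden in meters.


First, compute k:
rho_e / rho_r = 1.29 / 2.58 = 0.5
k = 25 + 10 * 0.5 = 30
Then, compute burden:
B = k * D / 1000 = 30 * 91 / 1000
= 2730 / 1000
= 2.73 m

2.73 m


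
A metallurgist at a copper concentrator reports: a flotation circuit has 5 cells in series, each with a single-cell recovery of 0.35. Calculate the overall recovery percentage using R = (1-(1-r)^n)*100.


Complement of single-cell recovery:
1 - r = 1 - 0.35 = 0.65
Raise to power n:
(1 - r)^5 = 0.65^5 = 0.1160290625
Overall recovery:
R = (1 - 0.1160290625) * 100
= 88.3971%

88.3971%


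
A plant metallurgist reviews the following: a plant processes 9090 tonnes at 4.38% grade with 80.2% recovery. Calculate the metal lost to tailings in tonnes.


78.8321 tonnes

Total metal in feed:
= 9090 * 4.38 / 100 = 398.142 tonnes
Metal recovered:
= 398.142 * 80.2 / 100 = 319.309884 tonnes
Metal lost to tailings:
= 398.142 - 319.309884
= 78.8321 tonnes


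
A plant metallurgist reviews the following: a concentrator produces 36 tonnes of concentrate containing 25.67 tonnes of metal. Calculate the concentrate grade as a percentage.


Grade = (metal in concentrate / concentrate mass) * 100
= (25.67 / 36) * 100
= 0.7130555556 * 100
= 71.3056%

71.3056%


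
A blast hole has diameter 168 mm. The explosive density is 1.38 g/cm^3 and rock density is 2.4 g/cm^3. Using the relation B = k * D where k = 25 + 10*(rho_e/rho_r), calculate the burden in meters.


First, compute k:
rho_e / rho_r = 1.38 / 2.4 = 0.575
k = 25 + 10 * 0.575 = 30.75
Then, compute burden:
B = k * D / 1000 = 30.75 * 168 / 1000
= 5166 / 1000
= 5.166 m

5.166 m


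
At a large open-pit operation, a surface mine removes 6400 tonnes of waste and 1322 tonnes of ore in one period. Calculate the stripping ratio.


4.8411

Stripping ratio = waste tonnage / ore tonnage
= 6400 / 1322
= 4.8411


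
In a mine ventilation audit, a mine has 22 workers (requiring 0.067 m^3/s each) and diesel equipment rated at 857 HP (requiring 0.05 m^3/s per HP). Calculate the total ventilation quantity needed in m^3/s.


44.324 m^3/s

Airflow for workers:
Q_people = 22 * 0.067 = 1.474 m^3/s
Airflow for diesel equipment:
Q_diesel = 857 * 0.05 = 42.85 m^3/s
Total ventilation:
Q_total = 1.474 + 42.85
= 44.324 m^3/s


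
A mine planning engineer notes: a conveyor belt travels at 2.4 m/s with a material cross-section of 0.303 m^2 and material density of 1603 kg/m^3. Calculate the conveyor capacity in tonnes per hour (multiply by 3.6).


Volumetric flow = speed * area
= 2.4 * 0.303 = 0.7272 m^3/s
Mass flow = volumetric * density
= 0.7272 * 1603 = 1165.7016 kg/s
Convert to t/h: multiply by 3.6
Capacity = 1165.7016 * 3.6
= 4196.5258 t/h

4196.5258 t/h


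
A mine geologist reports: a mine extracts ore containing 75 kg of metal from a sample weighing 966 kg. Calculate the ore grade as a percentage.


7.764%

Ore grade = (metal mass / ore mass) * 100
= (75 / 966) * 100
= 0.07763975155 * 100
= 7.764%


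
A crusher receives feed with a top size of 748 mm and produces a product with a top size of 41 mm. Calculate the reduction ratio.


Reduction ratio = feed size / product size
= 748 / 41
= 18.2439

18.2439


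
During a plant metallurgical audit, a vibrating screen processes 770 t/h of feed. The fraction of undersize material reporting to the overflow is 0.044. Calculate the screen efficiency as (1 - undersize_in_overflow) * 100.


95.6%

Screen efficiency = (1 - fraction of undersize in overflow) * 100
= (1 - 0.044) * 100
= 0.956 * 100
= 95.6%


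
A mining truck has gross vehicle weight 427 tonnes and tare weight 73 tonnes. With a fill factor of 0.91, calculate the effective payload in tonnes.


Maximum payload = gross - tare
= 427 - 73 = 354 tonnes
Effective payload = max payload * fill factor
= 354 * 0.91
= 322.14 tonnes

322.14 tonnes


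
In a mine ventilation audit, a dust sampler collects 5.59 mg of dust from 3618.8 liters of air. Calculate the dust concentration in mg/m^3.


Convert liters to m^3: 1 m^3 = 1000 L
Concentration = mass / volume * 1000
= 5.59 / 3618.8 * 1000
= 0.001544710954 * 1000
= 1.5447 mg/m^3

1.5447 mg/m^3


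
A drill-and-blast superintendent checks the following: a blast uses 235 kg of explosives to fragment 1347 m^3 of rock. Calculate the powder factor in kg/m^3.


0.1745 kg/m^3

Powder factor = explosive mass / rock volume
= 235 / 1347
= 0.1745 kg/m^3


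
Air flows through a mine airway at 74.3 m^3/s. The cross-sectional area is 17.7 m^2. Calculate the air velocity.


4.1977 m/s

Velocity = flow rate / cross-sectional area
= 74.3 / 17.7
= 4.1977 m/s


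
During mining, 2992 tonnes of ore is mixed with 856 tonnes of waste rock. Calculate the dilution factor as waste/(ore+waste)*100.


Total material = ore + waste
= 2992 + 856 = 3848 tonnes
Dilution = waste / total * 100
= 856 / 3848 * 100
= 0.2224532225 * 100
= 22.2453%

22.2453%


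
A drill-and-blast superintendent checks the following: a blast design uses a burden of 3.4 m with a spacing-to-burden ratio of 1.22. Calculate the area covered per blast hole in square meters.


14.1032 m^2

First, find the spacing:
Spacing = burden * ratio = 3.4 * 1.22
= 4.148 m
Then, calculate the area:
Area = burden * spacing = 3.4 * 4.148
= 14.1032 m^2


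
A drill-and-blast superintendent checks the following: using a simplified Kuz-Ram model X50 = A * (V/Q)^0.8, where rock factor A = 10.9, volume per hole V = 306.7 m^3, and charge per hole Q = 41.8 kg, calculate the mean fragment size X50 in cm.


53.6854 cm

Compute V/Q:
V/Q = 306.7 / 41.8 = 7.337320574
Raise to the power 0.8:
(V/Q)^0.8 = 7.337320574^0.8 = 4.925269457
Multiply by A:
X50 = 10.9 * 4.925269457
= 53.6854 cm


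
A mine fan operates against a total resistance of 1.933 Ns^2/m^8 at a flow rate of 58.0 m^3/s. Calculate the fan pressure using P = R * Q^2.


Compute Q^2:
Q^2 = 58.0^2 = 3364.0
Compute pressure:
P = R * Q^2 = 1.933 * 3364.0
= 6502.612 Pa

6502.612 Pa


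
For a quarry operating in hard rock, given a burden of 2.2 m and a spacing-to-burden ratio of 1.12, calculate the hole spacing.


2.464 m

Spacing = burden * ratio
= 2.2 * 1.12
= 2.464 m


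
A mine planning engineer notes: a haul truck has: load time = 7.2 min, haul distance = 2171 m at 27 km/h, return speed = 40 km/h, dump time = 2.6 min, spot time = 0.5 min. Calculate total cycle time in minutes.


Convert haul speed to m/min: 27 * 1000/60 = 450 m/min
Haul time = 2171 / 450 = 4.824444444 min
Convert return speed to m/min: 40 * 1000/60 = 666.6666667 m/min
Return time = 2171 / 666.6666667 = 3.2565 min
Total cycle time:
= 7.2 + 4.824444444 + 2.6 + 3.2565 + 0.5
= 18.3809 min

18.3809 min


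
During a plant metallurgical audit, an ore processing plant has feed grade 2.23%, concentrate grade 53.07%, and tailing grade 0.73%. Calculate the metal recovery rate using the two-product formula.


Using the two-product formula:
R = 100 * c * (f - t) / (f * (c - t))
Numerator = 100 * 53.07 * (2.23 - 0.73)
= 100 * 53.07 * 1.5
= 7960.5
Denominator = 2.23 * (53.07 - 0.73)
= 2.23 * 52.34
= 116.7182
R = 7960.5 / 116.7182
= 68.2027%

68.2027%


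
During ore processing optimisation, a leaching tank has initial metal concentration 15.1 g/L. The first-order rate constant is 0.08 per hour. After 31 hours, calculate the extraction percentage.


Compute the exponent:
-k * t = -0.08 * 31 = -2.48
Remaining concentration:
C = 15.1 * exp(-2.48)
= 15.1 * 0.08374322559
= 1.264522706 g/L
Extracted = 15.1 - 1.264522706 = 13.83547729 g/L
Extraction % = 13.83547729 / 15.1 * 100
= 91.6257%

91.6257%


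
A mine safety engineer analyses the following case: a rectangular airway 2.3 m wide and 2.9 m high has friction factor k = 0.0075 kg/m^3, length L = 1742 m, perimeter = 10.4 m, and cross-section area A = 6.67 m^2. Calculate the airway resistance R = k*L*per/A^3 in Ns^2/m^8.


0.4579 Ns^2/m^8

Compute the numerator:
k * L * per = 0.0075 * 1742 * 10.4
= 135.876
Compute the denominator:
A^3 = 6.67^3 = 296.740963
Resistance:
R = 135.876 / 296.740963
= 0.4579 Ns^2/m^8


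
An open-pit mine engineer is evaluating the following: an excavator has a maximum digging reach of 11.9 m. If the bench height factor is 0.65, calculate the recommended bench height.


7.735 m

Bench height = reach * factor
= 11.9 * 0.65
= 7.735 m


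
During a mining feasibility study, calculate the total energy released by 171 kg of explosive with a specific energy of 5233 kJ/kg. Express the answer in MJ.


894.843 MJ

Energy = mass * specific_energy / 1000
= 171 * 5233 / 1000
= 894843 / 1000
= 894.843 MJ


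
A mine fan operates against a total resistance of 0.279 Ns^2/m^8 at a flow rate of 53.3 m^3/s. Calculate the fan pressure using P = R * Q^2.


792.6083 Pa

Compute Q^2:
Q^2 = 53.3^2 = 2840.89
Compute pressure:
P = R * Q^2 = 0.279 * 2840.89
= 792.6083 Pa


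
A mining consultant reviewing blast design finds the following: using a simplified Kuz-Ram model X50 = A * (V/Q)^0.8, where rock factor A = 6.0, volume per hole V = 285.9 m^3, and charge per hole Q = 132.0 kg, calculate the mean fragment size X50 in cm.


Compute V/Q:
V/Q = 285.9 / 132.0 = 2.165909091
Raise to the power 0.8:
(V/Q)^0.8 = 2.165909091^0.8 = 1.85571885
Multiply by A:
X50 = 6.0 * 1.85571885
= 11.1343 cm

11.1343 cm


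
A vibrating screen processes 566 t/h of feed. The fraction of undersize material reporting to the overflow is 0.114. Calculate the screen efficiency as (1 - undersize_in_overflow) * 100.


Screen efficiency = (1 - fraction of undersize in overflow) * 100
= (1 - 0.114) * 100
= 0.886 * 100
= 88.6%

88.6%


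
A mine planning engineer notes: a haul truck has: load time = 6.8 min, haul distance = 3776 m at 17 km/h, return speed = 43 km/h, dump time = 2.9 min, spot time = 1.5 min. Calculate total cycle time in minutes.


29.7959 min

Convert haul speed to m/min: 17 * 1000/60 = 283.3333333 m/min
Haul time = 3776 / 283.3333333 = 13.32705882 min
Convert return speed to m/min: 43 * 1000/60 = 716.6666667 m/min
Return time = 3776 / 716.6666667 = 5.268837209 min
Total cycle time:
= 6.8 + 13.32705882 + 2.9 + 5.268837209 + 1.5
= 29.7959 min


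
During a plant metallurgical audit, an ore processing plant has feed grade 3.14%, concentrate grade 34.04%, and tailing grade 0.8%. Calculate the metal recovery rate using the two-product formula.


Using the two-product formula:
R = 100 * c * (f - t) / (f * (c - t))
Numerator = 100 * 34.04 * (3.14 - 0.8)
= 100 * 34.04 * 2.34
= 7965.36
Denominator = 3.14 * (34.04 - 0.8)
= 3.14 * 33.24
= 104.3736
R = 7965.36 / 104.3736
= 76.3158%

76.3158%


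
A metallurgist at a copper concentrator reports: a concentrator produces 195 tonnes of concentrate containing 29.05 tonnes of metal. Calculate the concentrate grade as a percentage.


Grade = (metal in concentrate / concentrate mass) * 100
= (29.05 / 195) * 100
= 0.148974359 * 100
= 14.8974%

14.8974%


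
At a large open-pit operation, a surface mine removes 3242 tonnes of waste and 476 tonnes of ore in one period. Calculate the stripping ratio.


6.8109

Stripping ratio = waste tonnage / ore tonnage
= 3242 / 476
= 6.8109


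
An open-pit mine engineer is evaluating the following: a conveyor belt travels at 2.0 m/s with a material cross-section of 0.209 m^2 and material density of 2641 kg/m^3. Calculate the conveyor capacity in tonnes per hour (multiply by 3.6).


3974.1768 t/h

Volumetric flow = speed * area
= 2.0 * 0.209 = 0.418 m^3/s
Mass flow = volumetric * density
= 0.418 * 2641 = 1103.938 kg/s
Convert to t/h: multiply by 3.6
Capacity = 1103.938 * 3.6
= 3974.1768 t/h


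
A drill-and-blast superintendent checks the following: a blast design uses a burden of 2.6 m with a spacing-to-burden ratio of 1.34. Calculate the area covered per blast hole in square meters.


9.0584 m^2

First, find the spacing:
Spacing = burden * ratio = 2.6 * 1.34
= 3.484 m
Then, calculate the area:
Area = burden * spacing = 2.6 * 3.484
= 9.0584 m^2


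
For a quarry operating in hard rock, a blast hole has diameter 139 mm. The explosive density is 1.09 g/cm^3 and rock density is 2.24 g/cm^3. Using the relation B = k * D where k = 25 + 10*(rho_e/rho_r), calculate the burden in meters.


First, compute k:
rho_e / rho_r = 1.09 / 2.24 = 0.4866071429
k = 25 + 10 * 0.4866071429 = 29.86607143
Then, compute burden:
B = k * D / 1000 = 29.86607143 * 139 / 1000
= 4151.383929 / 1000
= 4.1514 m

4.1514 m


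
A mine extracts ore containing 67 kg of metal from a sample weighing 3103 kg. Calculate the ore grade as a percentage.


Ore grade = (metal mass / ore mass) * 100
= (67 / 3103) * 100
= 0.02159200773 * 100
= 2.1592%

2.1592%


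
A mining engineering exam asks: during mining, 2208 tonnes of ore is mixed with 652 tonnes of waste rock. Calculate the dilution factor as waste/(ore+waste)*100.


Total material = ore + waste
= 2208 + 652 = 2860 tonnes
Dilution = waste / total * 100
= 652 / 2860 * 100
= 0.227972028 * 100
= 22.7972%

22.7972%


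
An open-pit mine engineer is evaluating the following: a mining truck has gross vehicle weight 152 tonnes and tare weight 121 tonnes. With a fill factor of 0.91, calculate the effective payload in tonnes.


Maximum payload = gross - tare
= 152 - 121 = 31 tonnes
Effective payload = max payload * fill factor
= 31 * 0.91
= 28.21 tonnes

28.21 tonnes


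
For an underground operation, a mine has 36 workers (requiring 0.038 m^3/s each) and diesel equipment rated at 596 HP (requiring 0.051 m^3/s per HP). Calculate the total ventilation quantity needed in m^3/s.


Airflow for workers:
Q_people = 36 * 0.038 = 1.368 m^3/s
Airflow for diesel equipment:
Q_diesel = 596 * 0.051 = 30.396 m^3/s
Total ventilation:
Q_total = 1.368 + 30.396
= 31.764 m^3/s

31.764 m^3/s


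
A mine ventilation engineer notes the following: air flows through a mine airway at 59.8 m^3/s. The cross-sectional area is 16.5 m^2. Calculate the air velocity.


3.6242 m/s

Velocity = flow rate / cross-sectional area
= 59.8 / 16.5
= 3.6242 m/s


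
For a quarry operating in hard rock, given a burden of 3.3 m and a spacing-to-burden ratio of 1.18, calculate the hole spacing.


Spacing = burden * ratio
= 3.3 * 1.18
= 3.894 m

3.894 m


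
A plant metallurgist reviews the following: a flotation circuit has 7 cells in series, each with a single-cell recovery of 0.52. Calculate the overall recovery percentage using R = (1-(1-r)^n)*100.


99.4129%

Complement of single-cell recovery:
1 - r = 1 - 0.52 = 0.48
Raise to power n:
(1 - r)^7 = 0.48^7 = 0.005870683423
Overall recovery:
R = (1 - 0.005870683423) * 100
= 99.4129%


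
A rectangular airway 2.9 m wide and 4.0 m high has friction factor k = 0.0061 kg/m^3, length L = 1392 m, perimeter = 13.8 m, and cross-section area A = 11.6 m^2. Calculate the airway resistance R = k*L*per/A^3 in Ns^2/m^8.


0.0751 Ns^2/m^8

Compute the numerator:
k * L * per = 0.0061 * 1392 * 13.8
= 117.17856
Compute the denominator:
A^3 = 11.6^3 = 1560.896
Resistance:
R = 117.17856 / 1560.896
= 0.0751 Ns^2/m^8


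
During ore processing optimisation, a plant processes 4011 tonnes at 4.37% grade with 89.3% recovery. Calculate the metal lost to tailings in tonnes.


Total metal in feed:
= 4011 * 4.37 / 100 = 175.2807 tonnes
Metal recovered:
= 175.2807 * 89.3 / 100 = 156.5256651 tonnes
Metal lost to tailings:
= 175.2807 - 156.5256651
= 18.755 tonnes

18.755 tonnes


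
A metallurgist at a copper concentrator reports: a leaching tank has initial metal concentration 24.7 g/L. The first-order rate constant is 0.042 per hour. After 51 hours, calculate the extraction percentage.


88.258%

Compute the exponent:
-k * t = -0.042 * 51 = -2.142
Remaining concentration:
C = 24.7 * exp(-2.142)
= 24.7 * 0.1174197685
= 2.900268282 g/L
Extracted = 24.7 - 2.900268282 = 21.79973172 g/L
Extraction % = 21.79973172 / 24.7 * 100
= 88.258%


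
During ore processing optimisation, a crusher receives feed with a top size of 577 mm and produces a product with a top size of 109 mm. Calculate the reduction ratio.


Reduction ratio = feed size / product size
= 577 / 109
= 5.2936

5.2936


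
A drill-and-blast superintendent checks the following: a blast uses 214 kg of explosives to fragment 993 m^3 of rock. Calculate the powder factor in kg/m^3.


0.2155 kg/m^3

Powder factor = explosive mass / rock volume
= 214 / 993
= 0.2155 kg/m^3


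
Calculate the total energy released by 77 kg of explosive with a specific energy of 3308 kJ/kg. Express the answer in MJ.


Energy = mass * specific_energy / 1000
= 77 * 3308 / 1000
= 254716 / 1000
= 254.716 MJ

254.716 MJ


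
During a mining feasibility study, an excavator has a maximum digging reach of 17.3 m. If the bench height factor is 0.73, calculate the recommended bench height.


12.629 m

Bench height = reach * factor
= 17.3 * 0.73
= 12.629 m


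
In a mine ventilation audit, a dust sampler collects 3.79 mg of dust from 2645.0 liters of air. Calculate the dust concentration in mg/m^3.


1.4329 mg/m^3

Convert liters to m^3: 1 m^3 = 1000 L
Concentration = mass / volume * 1000
= 3.79 / 2645.0 * 1000
= 0.00143289225 * 1000
= 1.4329 mg/m^3


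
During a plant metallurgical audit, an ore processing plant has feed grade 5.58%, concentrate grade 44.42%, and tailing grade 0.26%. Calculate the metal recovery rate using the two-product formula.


95.9018%

Using the two-product formula:
R = 100 * c * (f - t) / (f * (c - t))
Numerator = 100 * 44.42 * (5.58 - 0.26)
= 100 * 44.42 * 5.32
= 23631.44
Denominator = 5.58 * (44.42 - 0.26)
= 5.58 * 44.16
= 246.4128
R = 23631.44 / 246.4128
= 95.9018%


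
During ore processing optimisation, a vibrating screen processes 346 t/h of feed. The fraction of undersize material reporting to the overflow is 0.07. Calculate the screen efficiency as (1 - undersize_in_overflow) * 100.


Screen efficiency = (1 - fraction of undersize in overflow) * 100
= (1 - 0.07) * 100
= 0.93 * 100
= 93.0%

93.0%


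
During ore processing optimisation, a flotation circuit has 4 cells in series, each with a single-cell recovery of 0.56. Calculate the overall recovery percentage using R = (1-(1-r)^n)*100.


96.2519%

Complement of single-cell recovery:
1 - r = 1 - 0.56 = 0.44
Raise to power n:
(1 - r)^4 = 0.44^4 = 0.03748096
Overall recovery:
R = (1 - 0.03748096) * 100
= 96.2519%


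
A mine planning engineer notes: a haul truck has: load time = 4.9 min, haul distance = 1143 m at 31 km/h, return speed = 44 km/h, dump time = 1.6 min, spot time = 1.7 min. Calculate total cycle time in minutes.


11.9709 min

Convert haul speed to m/min: 31 * 1000/60 = 516.6666667 m/min
Haul time = 1143 / 516.6666667 = 2.212258065 min
Convert return speed to m/min: 44 * 1000/60 = 733.3333333 m/min
Return time = 1143 / 733.3333333 = 1.558636364 min
Total cycle time:
= 4.9 + 2.212258065 + 1.6 + 1.558636364 + 1.7
= 11.9709 min


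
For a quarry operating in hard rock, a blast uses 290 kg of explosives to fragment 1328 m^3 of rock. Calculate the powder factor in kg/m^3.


Powder factor = explosive mass / rock volume
= 290 / 1328
= 0.2184 kg/m^3

0.2184 kg/m^3


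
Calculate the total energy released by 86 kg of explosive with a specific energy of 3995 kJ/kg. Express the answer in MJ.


Energy = mass * specific_energy / 1000
= 86 * 3995 / 1000
= 343570 / 1000
= 343.57 MJ

343.57 MJ


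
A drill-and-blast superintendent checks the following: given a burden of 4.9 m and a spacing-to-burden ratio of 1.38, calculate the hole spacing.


6.762 m

Spacing = burden * ratio
= 4.9 * 1.38
= 6.762 m


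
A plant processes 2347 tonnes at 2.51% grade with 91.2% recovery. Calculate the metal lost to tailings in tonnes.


Total metal in feed:
= 2347 * 2.51 / 100 = 58.9097 tonnes
Metal recovered:
= 58.9097 * 91.2 / 100 = 53.7256464 tonnes
Metal lost to tailings:
= 58.9097 - 53.7256464
= 5.1841 tonnes

5.1841 tonnes


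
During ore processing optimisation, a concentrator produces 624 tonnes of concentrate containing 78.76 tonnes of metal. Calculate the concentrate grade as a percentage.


Grade = (metal in concentrate / concentrate mass) * 100
= (78.76 / 624) * 100
= 0.1262179487 * 100
= 12.6218%

12.6218%


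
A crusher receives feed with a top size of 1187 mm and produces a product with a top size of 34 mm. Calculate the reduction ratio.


34.9118

Reduction ratio = feed size / product size
= 1187 / 34
= 34.9118


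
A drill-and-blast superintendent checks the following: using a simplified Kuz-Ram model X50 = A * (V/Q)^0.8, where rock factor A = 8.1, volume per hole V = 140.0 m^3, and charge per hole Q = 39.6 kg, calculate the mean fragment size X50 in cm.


22.2449 cm

Compute V/Q:
V/Q = 140.0 / 39.6 = 3.535353535
Raise to the power 0.8:
(V/Q)^0.8 = 3.535353535^0.8 = 2.746289268
Multiply by A:
X50 = 8.1 * 2.746289268
= 22.2449 cm


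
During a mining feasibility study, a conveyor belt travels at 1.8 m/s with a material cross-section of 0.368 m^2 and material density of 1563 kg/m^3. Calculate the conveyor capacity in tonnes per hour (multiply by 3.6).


3727.1923 t/h

Volumetric flow = speed * area
= 1.8 * 0.368 = 0.6624 m^3/s
Mass flow = volumetric * density
= 0.6624 * 1563 = 1035.3312 kg/s
Convert to t/h: multiply by 3.6
Capacity = 1035.3312 * 3.6
= 3727.1923 t/h


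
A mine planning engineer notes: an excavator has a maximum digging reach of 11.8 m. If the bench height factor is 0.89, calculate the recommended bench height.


Bench height = reach * factor
= 11.8 * 0.89
= 10.502 m

10.502 m


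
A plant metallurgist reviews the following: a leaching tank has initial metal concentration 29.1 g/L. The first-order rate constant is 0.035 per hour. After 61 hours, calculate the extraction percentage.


Compute the exponent:
-k * t = -0.035 * 61 = -2.135
Remaining concentration:
C = 29.1 * exp(-2.135)
= 29.1 * 0.1182445904
= 3.44091758 g/L
Extracted = 29.1 - 3.44091758 = 25.65908242 g/L
Extraction % = 25.65908242 / 29.1 * 100
= 88.1755%

88.1755%


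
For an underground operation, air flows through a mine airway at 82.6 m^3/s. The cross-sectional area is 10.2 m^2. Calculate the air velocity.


Velocity = flow rate / cross-sectional area
= 82.6 / 10.2
= 8.098 m/s

8.098 m/s


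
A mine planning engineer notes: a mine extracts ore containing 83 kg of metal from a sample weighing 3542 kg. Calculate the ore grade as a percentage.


Ore grade = (metal mass / ore mass) * 100
= (83 / 3542) * 100
= 0.02343308865 * 100
= 2.3433%

2.3433%


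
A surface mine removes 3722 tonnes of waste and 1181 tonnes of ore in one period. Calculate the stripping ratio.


3.1516

Stripping ratio = waste tonnage / ore tonnage
= 3722 / 1181
= 3.1516


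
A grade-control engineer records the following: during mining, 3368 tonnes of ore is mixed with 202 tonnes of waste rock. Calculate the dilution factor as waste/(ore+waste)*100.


Total material = ore + waste
= 3368 + 202 = 3570 tonnes
Dilution = waste / total * 100
= 202 / 3570 * 100
= 0.05658263305 * 100
= 5.6583%

5.6583%


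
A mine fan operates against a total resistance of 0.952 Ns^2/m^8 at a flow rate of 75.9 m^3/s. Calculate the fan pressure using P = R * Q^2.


Compute Q^2:
Q^2 = 75.9^2 = 5760.81
Compute pressure:
P = R * Q^2 = 0.952 * 5760.81
= 5484.2911 Pa

5484.2911 Pa


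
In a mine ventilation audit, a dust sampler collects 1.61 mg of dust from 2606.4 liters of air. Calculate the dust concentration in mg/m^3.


Convert liters to m^3: 1 m^3 = 1000 L
Concentration = mass / volume * 1000
= 1.61 / 2606.4 * 1000
= 0.0006177102517 * 1000
= 0.6177 mg/m^3

0.6177 mg/m^3


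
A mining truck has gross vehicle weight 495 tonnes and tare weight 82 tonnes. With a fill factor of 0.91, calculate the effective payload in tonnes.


375.83 tonnes

Maximum payload = gross - tare
= 495 - 82 = 413 tonnes
Effective payload = max payload * fill factor
= 413 * 0.91
= 375.83 tonnes


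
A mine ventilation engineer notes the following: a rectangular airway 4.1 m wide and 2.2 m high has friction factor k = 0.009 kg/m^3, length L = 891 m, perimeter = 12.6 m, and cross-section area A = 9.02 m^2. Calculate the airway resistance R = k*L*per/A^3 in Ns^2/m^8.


Compute the numerator:
k * L * per = 0.009 * 891 * 12.6
= 101.0394
Compute the denominator:
A^3 = 9.02^3 = 733.870808
Resistance:
R = 101.0394 / 733.870808
= 0.1377 Ns^2/m^8

0.1377 Ns^2/m^8


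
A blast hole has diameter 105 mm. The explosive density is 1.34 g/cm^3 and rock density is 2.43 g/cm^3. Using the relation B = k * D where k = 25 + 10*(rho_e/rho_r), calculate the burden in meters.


3.204 m

First, compute k:
rho_e / rho_r = 1.34 / 2.43 = 0.5514403292
k = 25 + 10 * 0.5514403292 = 30.51440329
Then, compute burden:
B = k * D / 1000 = 30.51440329 * 105 / 1000
= 3204.012346 / 1000
= 3.204 m


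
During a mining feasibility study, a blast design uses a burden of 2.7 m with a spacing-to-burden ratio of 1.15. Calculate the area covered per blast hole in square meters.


8.3835 m^2

First, find the spacing:
Spacing = burden * ratio = 2.7 * 1.15
= 3.105 m
Then, calculate the area:
Area = burden * spacing = 2.7 * 3.105
= 8.3835 m^2


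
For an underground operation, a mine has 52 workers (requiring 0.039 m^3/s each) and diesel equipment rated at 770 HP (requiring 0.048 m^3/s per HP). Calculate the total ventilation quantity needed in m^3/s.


38.988 m^3/s

Airflow for workers:
Q_people = 52 * 0.039 = 2.028 m^3/s
Airflow for diesel equipment:
Q_diesel = 770 * 0.048 = 36.96 m^3/s
Total ventilation:
Q_total = 2.028 + 36.96
= 38.988 m^3/s


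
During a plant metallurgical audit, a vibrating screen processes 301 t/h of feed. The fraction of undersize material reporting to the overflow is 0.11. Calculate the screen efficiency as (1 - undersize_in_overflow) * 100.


89.0%

Screen efficiency = (1 - fraction of undersize in overflow) * 100
= (1 - 0.11) * 100
= 0.89 * 100
= 89.0%


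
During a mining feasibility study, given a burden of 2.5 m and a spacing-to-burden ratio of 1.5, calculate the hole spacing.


Spacing = burden * ratio
= 2.5 * 1.5
= 3.75 m

3.75 m


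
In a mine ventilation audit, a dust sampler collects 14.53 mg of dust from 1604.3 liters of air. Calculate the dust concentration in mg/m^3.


Convert liters to m^3: 1 m^3 = 1000 L
Concentration = mass / volume * 1000
= 14.53 / 1604.3 * 1000
= 0.009056909556 * 1000
= 9.0569 mg/m^3

9.0569 mg/m^3


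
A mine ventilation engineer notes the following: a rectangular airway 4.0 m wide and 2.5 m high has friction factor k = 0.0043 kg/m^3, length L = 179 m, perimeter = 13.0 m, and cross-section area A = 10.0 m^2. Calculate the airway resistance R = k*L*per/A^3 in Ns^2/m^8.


0.01 Ns^2/m^8

Compute the numerator:
k * L * per = 0.0043 * 179 * 13.0
= 10.0061
Compute the denominator:
A^3 = 10.0^3 = 1000
Resistance:
R = 10.0061 / 1000
= 0.01 Ns^2/m^8


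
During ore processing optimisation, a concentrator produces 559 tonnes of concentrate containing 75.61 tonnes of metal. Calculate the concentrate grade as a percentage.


Grade = (metal in concentrate / concentrate mass) * 100
= (75.61 / 559) * 100
= 0.1352593918 * 100
= 13.5259%

13.5259%


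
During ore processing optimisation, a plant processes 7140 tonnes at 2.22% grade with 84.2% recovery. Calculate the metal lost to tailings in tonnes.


25.0443 tonnes

Total metal in feed:
= 7140 * 2.22 / 100 = 158.508 tonnes
Metal recovered:
= 158.508 * 84.2 / 100 = 133.463736 tonnes
Metal lost to tailings:
= 158.508 - 133.463736
= 25.0443 tonnes


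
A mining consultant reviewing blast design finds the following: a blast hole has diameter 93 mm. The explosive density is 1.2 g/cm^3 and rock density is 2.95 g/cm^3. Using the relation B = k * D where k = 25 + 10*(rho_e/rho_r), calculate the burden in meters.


First, compute k:
rho_e / rho_r = 1.2 / 2.95 = 0.406779661
k = 25 + 10 * 0.406779661 = 29.06779661
Then, compute burden:
B = k * D / 1000 = 29.06779661 * 93 / 1000
= 2703.305085 / 1000
= 2.7033 m

2.7033 m


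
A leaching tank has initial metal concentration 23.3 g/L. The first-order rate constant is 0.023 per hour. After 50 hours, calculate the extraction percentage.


Compute the exponent:
-k * t = -0.023 * 50 = -1.15
Remaining concentration:
C = 23.3 * exp(-1.15)
= 23.3 * 0.3166367694
= 7.377636727 g/L
Extracted = 23.3 - 7.377636727 = 15.92236327 g/L
Extraction % = 15.92236327 / 23.3 * 100
= 68.3363%

68.3363%


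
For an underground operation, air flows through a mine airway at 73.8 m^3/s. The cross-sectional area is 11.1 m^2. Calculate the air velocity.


6.6486 m/s

Velocity = flow rate / cross-sectional area
= 73.8 / 11.1
= 6.6486 m/s


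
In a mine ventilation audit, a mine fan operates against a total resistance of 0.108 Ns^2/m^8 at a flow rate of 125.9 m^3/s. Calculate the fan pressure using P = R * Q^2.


Compute Q^2:
Q^2 = 125.9^2 = 15850.81
Compute pressure:
P = R * Q^2 = 0.108 * 15850.81
= 1711.8875 Pa

1711.8875 Pa


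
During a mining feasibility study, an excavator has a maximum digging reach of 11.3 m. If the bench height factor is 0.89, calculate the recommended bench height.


10.057 m

Bench height = reach * factor
= 11.3 * 0.89
= 10.057 m


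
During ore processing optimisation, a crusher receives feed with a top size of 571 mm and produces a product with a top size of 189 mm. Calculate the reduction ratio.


3.0212

Reduction ratio = feed size / product size
= 571 / 189
= 3.0212
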